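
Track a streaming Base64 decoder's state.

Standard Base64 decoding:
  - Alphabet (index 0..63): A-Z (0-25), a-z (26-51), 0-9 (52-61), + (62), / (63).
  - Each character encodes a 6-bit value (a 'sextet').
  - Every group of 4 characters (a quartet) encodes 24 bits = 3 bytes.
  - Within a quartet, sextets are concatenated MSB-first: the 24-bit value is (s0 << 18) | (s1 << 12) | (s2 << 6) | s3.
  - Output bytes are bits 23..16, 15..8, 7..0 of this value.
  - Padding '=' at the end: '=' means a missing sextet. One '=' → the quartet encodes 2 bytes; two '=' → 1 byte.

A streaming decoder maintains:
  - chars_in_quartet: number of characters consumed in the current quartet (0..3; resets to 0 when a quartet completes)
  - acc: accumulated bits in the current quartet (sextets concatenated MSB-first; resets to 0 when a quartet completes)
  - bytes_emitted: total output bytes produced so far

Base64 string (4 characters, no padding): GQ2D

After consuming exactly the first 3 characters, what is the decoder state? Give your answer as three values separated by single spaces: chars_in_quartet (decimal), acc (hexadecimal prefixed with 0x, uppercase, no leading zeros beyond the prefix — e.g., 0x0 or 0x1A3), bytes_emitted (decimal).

After char 0 ('G'=6): chars_in_quartet=1 acc=0x6 bytes_emitted=0
After char 1 ('Q'=16): chars_in_quartet=2 acc=0x190 bytes_emitted=0
After char 2 ('2'=54): chars_in_quartet=3 acc=0x6436 bytes_emitted=0

Answer: 3 0x6436 0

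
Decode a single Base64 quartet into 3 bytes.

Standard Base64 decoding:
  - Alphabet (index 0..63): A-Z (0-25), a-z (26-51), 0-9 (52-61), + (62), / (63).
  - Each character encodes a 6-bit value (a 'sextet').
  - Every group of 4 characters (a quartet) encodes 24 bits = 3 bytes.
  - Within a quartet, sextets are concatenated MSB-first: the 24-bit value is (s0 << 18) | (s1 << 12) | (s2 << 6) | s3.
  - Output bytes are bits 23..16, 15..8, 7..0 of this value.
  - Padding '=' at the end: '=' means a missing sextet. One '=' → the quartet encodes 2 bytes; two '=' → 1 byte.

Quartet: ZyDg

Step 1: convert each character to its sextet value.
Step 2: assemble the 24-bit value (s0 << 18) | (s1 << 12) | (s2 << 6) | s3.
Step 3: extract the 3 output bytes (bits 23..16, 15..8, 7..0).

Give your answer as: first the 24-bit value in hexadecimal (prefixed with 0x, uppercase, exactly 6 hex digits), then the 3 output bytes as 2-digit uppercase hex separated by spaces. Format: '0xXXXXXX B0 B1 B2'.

Sextets: Z=25, y=50, D=3, g=32
24-bit: (25<<18) | (50<<12) | (3<<6) | 32
      = 0x640000 | 0x032000 | 0x0000C0 | 0x000020
      = 0x6720E0
Bytes: (v>>16)&0xFF=67, (v>>8)&0xFF=20, v&0xFF=E0

Answer: 0x6720E0 67 20 E0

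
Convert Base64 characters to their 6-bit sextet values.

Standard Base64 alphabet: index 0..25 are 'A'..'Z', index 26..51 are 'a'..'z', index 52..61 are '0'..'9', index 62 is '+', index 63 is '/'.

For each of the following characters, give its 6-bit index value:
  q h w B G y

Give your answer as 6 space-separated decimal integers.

Answer: 42 33 48 1 6 50

Derivation:
'q': a..z range, 26 + ord('q') − ord('a') = 42
'h': a..z range, 26 + ord('h') − ord('a') = 33
'w': a..z range, 26 + ord('w') − ord('a') = 48
'B': A..Z range, ord('B') − ord('A') = 1
'G': A..Z range, ord('G') − ord('A') = 6
'y': a..z range, 26 + ord('y') − ord('a') = 50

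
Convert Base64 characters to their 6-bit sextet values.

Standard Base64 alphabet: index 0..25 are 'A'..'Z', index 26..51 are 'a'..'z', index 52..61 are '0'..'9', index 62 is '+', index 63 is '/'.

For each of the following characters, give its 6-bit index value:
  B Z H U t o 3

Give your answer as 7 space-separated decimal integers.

'B': A..Z range, ord('B') − ord('A') = 1
'Z': A..Z range, ord('Z') − ord('A') = 25
'H': A..Z range, ord('H') − ord('A') = 7
'U': A..Z range, ord('U') − ord('A') = 20
't': a..z range, 26 + ord('t') − ord('a') = 45
'o': a..z range, 26 + ord('o') − ord('a') = 40
'3': 0..9 range, 52 + ord('3') − ord('0') = 55

Answer: 1 25 7 20 45 40 55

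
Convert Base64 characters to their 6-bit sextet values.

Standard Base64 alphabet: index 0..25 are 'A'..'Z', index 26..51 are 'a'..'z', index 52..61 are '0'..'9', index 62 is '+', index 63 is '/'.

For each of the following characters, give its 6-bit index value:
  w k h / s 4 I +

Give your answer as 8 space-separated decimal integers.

Answer: 48 36 33 63 44 56 8 62

Derivation:
'w': a..z range, 26 + ord('w') − ord('a') = 48
'k': a..z range, 26 + ord('k') − ord('a') = 36
'h': a..z range, 26 + ord('h') − ord('a') = 33
'/': index 63
's': a..z range, 26 + ord('s') − ord('a') = 44
'4': 0..9 range, 52 + ord('4') − ord('0') = 56
'I': A..Z range, ord('I') − ord('A') = 8
'+': index 62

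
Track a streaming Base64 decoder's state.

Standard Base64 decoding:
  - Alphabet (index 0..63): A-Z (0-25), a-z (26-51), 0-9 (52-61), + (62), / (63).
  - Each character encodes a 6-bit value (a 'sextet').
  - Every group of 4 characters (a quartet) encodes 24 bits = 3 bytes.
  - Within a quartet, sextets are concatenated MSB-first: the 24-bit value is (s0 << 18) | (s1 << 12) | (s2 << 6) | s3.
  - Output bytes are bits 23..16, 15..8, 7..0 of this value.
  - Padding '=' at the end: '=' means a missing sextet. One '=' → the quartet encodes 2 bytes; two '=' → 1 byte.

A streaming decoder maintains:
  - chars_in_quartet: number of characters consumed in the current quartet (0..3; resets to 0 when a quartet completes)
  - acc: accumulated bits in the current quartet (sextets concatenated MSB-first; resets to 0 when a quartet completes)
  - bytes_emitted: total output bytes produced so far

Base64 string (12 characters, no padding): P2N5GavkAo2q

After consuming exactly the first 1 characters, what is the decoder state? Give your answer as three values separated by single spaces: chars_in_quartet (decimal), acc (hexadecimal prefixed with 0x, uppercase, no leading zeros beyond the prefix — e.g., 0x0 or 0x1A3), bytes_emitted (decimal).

After char 0 ('P'=15): chars_in_quartet=1 acc=0xF bytes_emitted=0

Answer: 1 0xF 0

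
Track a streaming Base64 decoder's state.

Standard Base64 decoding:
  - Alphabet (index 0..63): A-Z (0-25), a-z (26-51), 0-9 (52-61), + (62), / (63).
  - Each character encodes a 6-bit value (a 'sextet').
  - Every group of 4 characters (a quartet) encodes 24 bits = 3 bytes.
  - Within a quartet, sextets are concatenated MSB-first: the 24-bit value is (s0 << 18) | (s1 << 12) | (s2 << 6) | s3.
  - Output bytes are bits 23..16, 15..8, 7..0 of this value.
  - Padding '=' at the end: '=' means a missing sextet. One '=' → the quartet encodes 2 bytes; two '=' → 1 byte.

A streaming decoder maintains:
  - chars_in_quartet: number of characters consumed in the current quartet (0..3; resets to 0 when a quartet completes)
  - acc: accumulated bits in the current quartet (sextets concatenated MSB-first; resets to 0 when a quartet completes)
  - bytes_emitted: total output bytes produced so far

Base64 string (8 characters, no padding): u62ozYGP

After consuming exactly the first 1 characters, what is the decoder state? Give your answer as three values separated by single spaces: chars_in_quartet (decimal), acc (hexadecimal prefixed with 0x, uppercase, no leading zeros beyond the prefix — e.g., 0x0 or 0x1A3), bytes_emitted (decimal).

Answer: 1 0x2E 0

Derivation:
After char 0 ('u'=46): chars_in_quartet=1 acc=0x2E bytes_emitted=0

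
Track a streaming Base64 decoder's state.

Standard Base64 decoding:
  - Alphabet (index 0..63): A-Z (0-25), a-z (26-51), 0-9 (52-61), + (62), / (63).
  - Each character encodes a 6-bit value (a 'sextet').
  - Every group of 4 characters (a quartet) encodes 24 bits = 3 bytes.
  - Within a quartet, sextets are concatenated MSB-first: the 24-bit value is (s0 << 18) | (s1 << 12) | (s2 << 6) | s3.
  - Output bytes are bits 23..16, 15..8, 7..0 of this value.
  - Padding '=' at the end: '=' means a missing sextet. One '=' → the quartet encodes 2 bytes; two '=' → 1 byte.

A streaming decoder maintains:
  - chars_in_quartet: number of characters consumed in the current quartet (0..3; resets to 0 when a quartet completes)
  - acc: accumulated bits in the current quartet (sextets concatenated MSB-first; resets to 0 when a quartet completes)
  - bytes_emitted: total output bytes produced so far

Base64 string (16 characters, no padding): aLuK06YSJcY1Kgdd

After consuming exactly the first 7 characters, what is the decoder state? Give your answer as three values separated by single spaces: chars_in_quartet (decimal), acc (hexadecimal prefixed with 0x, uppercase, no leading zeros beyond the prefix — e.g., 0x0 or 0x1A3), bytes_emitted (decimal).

Answer: 3 0x34E98 3

Derivation:
After char 0 ('a'=26): chars_in_quartet=1 acc=0x1A bytes_emitted=0
After char 1 ('L'=11): chars_in_quartet=2 acc=0x68B bytes_emitted=0
After char 2 ('u'=46): chars_in_quartet=3 acc=0x1A2EE bytes_emitted=0
After char 3 ('K'=10): chars_in_quartet=4 acc=0x68BB8A -> emit 68 BB 8A, reset; bytes_emitted=3
After char 4 ('0'=52): chars_in_quartet=1 acc=0x34 bytes_emitted=3
After char 5 ('6'=58): chars_in_quartet=2 acc=0xD3A bytes_emitted=3
After char 6 ('Y'=24): chars_in_quartet=3 acc=0x34E98 bytes_emitted=3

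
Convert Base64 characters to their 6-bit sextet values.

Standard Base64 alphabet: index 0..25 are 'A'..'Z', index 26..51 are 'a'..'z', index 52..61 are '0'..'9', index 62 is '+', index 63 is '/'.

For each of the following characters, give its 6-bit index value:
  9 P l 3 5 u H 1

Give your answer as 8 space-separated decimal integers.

Answer: 61 15 37 55 57 46 7 53

Derivation:
'9': 0..9 range, 52 + ord('9') − ord('0') = 61
'P': A..Z range, ord('P') − ord('A') = 15
'l': a..z range, 26 + ord('l') − ord('a') = 37
'3': 0..9 range, 52 + ord('3') − ord('0') = 55
'5': 0..9 range, 52 + ord('5') − ord('0') = 57
'u': a..z range, 26 + ord('u') − ord('a') = 46
'H': A..Z range, ord('H') − ord('A') = 7
'1': 0..9 range, 52 + ord('1') − ord('0') = 53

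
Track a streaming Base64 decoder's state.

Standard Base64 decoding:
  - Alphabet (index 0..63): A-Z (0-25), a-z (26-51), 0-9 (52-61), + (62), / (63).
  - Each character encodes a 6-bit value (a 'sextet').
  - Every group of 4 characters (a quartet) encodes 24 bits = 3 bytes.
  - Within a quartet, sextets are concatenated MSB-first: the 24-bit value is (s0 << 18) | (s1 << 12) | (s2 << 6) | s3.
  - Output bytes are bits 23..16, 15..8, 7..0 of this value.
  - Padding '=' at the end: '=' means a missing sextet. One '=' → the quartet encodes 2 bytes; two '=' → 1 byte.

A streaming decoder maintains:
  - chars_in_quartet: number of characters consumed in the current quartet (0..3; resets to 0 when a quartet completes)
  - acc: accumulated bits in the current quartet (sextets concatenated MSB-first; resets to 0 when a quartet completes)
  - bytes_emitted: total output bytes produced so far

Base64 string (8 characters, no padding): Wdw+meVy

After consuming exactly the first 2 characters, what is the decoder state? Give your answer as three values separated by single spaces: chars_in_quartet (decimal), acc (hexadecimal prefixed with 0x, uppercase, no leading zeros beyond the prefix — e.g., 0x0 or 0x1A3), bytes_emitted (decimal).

Answer: 2 0x59D 0

Derivation:
After char 0 ('W'=22): chars_in_quartet=1 acc=0x16 bytes_emitted=0
After char 1 ('d'=29): chars_in_quartet=2 acc=0x59D bytes_emitted=0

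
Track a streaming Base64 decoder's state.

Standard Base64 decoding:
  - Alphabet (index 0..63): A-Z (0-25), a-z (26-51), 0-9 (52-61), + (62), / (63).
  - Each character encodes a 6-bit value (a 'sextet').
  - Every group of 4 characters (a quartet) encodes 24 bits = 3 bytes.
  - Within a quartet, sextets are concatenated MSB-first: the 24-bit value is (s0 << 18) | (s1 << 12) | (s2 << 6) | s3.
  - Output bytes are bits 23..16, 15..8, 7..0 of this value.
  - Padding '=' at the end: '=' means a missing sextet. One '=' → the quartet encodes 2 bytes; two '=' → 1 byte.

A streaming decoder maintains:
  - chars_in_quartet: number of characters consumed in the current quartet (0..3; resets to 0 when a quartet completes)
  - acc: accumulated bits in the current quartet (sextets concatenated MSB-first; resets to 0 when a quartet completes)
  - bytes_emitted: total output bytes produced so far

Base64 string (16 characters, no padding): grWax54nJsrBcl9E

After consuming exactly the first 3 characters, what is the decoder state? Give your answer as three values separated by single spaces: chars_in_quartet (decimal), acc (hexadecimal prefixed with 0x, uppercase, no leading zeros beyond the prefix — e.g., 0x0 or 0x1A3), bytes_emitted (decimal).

After char 0 ('g'=32): chars_in_quartet=1 acc=0x20 bytes_emitted=0
After char 1 ('r'=43): chars_in_quartet=2 acc=0x82B bytes_emitted=0
After char 2 ('W'=22): chars_in_quartet=3 acc=0x20AD6 bytes_emitted=0

Answer: 3 0x20AD6 0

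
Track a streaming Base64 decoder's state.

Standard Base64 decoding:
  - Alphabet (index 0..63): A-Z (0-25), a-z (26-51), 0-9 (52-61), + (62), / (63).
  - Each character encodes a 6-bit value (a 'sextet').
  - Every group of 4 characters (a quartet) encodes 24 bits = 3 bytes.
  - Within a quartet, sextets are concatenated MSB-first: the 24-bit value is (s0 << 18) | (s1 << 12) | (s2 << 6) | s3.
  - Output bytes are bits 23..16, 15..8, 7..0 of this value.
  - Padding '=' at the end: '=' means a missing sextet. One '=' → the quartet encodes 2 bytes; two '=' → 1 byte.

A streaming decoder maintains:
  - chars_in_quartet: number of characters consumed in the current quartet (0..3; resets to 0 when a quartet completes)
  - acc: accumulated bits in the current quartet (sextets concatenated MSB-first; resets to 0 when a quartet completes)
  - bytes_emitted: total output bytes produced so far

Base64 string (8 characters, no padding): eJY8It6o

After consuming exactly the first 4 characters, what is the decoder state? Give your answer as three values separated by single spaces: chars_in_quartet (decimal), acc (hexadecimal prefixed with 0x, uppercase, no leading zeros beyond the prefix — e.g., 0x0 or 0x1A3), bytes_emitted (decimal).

Answer: 0 0x0 3

Derivation:
After char 0 ('e'=30): chars_in_quartet=1 acc=0x1E bytes_emitted=0
After char 1 ('J'=9): chars_in_quartet=2 acc=0x789 bytes_emitted=0
After char 2 ('Y'=24): chars_in_quartet=3 acc=0x1E258 bytes_emitted=0
After char 3 ('8'=60): chars_in_quartet=4 acc=0x78963C -> emit 78 96 3C, reset; bytes_emitted=3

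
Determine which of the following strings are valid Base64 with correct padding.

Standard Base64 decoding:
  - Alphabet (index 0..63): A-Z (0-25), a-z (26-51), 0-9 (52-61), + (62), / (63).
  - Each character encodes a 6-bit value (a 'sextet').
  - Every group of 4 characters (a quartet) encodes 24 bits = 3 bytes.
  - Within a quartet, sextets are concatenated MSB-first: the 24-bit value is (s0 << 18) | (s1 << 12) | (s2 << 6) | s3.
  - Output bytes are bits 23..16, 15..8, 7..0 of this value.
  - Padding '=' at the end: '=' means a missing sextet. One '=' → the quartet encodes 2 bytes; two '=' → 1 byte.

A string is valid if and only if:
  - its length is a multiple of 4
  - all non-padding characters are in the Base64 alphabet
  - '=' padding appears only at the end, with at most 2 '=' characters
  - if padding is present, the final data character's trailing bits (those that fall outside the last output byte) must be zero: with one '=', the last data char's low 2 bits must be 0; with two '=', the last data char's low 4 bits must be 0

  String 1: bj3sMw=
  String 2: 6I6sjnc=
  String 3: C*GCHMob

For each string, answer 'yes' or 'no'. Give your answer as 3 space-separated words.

Answer: no yes no

Derivation:
String 1: 'bj3sMw=' → invalid (len=7 not mult of 4)
String 2: '6I6sjnc=' → valid
String 3: 'C*GCHMob' → invalid (bad char(s): ['*'])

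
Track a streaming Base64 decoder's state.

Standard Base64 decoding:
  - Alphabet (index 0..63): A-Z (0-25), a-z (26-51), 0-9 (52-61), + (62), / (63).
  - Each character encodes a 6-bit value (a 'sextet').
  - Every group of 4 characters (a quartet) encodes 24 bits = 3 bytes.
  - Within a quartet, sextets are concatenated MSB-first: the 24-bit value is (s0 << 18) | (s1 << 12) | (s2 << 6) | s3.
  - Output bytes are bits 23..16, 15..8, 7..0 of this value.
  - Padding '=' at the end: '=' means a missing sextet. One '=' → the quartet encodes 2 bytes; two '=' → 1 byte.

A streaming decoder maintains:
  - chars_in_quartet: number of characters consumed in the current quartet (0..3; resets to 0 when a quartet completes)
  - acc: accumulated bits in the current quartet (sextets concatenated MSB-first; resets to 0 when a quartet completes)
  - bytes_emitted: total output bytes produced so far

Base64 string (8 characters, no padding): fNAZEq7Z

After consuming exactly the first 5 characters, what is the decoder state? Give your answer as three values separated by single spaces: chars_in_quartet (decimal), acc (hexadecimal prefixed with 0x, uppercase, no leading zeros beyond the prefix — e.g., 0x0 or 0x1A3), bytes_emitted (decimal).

Answer: 1 0x4 3

Derivation:
After char 0 ('f'=31): chars_in_quartet=1 acc=0x1F bytes_emitted=0
After char 1 ('N'=13): chars_in_quartet=2 acc=0x7CD bytes_emitted=0
After char 2 ('A'=0): chars_in_quartet=3 acc=0x1F340 bytes_emitted=0
After char 3 ('Z'=25): chars_in_quartet=4 acc=0x7CD019 -> emit 7C D0 19, reset; bytes_emitted=3
After char 4 ('E'=4): chars_in_quartet=1 acc=0x4 bytes_emitted=3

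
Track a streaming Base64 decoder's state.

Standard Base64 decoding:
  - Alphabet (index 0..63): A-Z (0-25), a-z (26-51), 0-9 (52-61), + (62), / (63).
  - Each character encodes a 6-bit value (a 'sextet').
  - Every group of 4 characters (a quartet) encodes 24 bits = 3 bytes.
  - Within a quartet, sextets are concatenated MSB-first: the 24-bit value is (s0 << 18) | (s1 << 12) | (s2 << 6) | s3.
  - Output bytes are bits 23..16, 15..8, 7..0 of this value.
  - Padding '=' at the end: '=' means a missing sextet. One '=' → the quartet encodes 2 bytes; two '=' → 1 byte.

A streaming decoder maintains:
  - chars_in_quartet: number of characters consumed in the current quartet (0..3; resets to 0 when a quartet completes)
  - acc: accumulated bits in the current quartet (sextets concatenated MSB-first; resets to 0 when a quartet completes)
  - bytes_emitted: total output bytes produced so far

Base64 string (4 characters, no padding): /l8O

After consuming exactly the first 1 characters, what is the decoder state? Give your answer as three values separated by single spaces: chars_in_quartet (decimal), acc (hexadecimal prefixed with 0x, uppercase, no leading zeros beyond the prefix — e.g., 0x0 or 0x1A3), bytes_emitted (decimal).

After char 0 ('/'=63): chars_in_quartet=1 acc=0x3F bytes_emitted=0

Answer: 1 0x3F 0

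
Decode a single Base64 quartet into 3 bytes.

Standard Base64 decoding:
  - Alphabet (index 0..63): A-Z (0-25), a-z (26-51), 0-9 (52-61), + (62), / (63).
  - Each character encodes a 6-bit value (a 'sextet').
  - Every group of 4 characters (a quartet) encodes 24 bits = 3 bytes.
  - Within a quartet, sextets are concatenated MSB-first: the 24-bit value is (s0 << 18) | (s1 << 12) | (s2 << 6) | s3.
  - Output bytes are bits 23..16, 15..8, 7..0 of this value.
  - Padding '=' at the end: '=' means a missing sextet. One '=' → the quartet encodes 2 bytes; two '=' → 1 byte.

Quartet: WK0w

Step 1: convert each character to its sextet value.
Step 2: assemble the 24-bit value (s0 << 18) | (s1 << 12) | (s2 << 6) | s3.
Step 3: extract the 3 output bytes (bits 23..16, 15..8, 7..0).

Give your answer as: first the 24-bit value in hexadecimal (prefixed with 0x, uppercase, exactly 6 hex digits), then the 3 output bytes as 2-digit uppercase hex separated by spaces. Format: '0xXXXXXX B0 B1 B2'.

Answer: 0x58AD30 58 AD 30

Derivation:
Sextets: W=22, K=10, 0=52, w=48
24-bit: (22<<18) | (10<<12) | (52<<6) | 48
      = 0x580000 | 0x00A000 | 0x000D00 | 0x000030
      = 0x58AD30
Bytes: (v>>16)&0xFF=58, (v>>8)&0xFF=AD, v&0xFF=30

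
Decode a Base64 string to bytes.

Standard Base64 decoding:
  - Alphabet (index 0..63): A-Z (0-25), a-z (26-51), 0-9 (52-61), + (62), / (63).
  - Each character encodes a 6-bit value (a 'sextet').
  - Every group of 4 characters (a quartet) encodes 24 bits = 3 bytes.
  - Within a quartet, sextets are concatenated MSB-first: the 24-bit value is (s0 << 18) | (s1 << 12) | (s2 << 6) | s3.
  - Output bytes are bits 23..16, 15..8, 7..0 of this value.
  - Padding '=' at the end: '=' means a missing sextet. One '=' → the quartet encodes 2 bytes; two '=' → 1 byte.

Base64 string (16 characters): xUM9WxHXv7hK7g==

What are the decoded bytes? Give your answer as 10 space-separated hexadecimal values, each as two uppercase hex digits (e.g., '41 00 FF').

Answer: C5 43 3D 5B 11 D7 BF B8 4A EE

Derivation:
After char 0 ('x'=49): chars_in_quartet=1 acc=0x31 bytes_emitted=0
After char 1 ('U'=20): chars_in_quartet=2 acc=0xC54 bytes_emitted=0
After char 2 ('M'=12): chars_in_quartet=3 acc=0x3150C bytes_emitted=0
After char 3 ('9'=61): chars_in_quartet=4 acc=0xC5433D -> emit C5 43 3D, reset; bytes_emitted=3
After char 4 ('W'=22): chars_in_quartet=1 acc=0x16 bytes_emitted=3
After char 5 ('x'=49): chars_in_quartet=2 acc=0x5B1 bytes_emitted=3
After char 6 ('H'=7): chars_in_quartet=3 acc=0x16C47 bytes_emitted=3
After char 7 ('X'=23): chars_in_quartet=4 acc=0x5B11D7 -> emit 5B 11 D7, reset; bytes_emitted=6
After char 8 ('v'=47): chars_in_quartet=1 acc=0x2F bytes_emitted=6
After char 9 ('7'=59): chars_in_quartet=2 acc=0xBFB bytes_emitted=6
After char 10 ('h'=33): chars_in_quartet=3 acc=0x2FEE1 bytes_emitted=6
After char 11 ('K'=10): chars_in_quartet=4 acc=0xBFB84A -> emit BF B8 4A, reset; bytes_emitted=9
After char 12 ('7'=59): chars_in_quartet=1 acc=0x3B bytes_emitted=9
After char 13 ('g'=32): chars_in_quartet=2 acc=0xEE0 bytes_emitted=9
Padding '==': partial quartet acc=0xEE0 -> emit EE; bytes_emitted=10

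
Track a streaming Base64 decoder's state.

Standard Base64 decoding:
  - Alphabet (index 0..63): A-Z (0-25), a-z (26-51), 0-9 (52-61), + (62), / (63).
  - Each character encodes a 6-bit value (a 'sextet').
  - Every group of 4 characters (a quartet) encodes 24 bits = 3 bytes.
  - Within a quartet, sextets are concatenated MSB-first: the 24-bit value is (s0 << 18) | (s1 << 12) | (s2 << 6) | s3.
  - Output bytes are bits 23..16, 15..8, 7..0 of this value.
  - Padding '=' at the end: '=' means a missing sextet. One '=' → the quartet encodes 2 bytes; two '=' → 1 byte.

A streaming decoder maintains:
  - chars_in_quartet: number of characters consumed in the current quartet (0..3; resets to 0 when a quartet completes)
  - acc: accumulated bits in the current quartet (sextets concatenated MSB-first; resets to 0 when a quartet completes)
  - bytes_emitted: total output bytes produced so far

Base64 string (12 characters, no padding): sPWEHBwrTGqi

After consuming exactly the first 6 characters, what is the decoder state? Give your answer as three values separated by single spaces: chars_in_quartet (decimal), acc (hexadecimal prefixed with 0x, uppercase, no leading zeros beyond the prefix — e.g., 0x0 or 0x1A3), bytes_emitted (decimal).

After char 0 ('s'=44): chars_in_quartet=1 acc=0x2C bytes_emitted=0
After char 1 ('P'=15): chars_in_quartet=2 acc=0xB0F bytes_emitted=0
After char 2 ('W'=22): chars_in_quartet=3 acc=0x2C3D6 bytes_emitted=0
After char 3 ('E'=4): chars_in_quartet=4 acc=0xB0F584 -> emit B0 F5 84, reset; bytes_emitted=3
After char 4 ('H'=7): chars_in_quartet=1 acc=0x7 bytes_emitted=3
After char 5 ('B'=1): chars_in_quartet=2 acc=0x1C1 bytes_emitted=3

Answer: 2 0x1C1 3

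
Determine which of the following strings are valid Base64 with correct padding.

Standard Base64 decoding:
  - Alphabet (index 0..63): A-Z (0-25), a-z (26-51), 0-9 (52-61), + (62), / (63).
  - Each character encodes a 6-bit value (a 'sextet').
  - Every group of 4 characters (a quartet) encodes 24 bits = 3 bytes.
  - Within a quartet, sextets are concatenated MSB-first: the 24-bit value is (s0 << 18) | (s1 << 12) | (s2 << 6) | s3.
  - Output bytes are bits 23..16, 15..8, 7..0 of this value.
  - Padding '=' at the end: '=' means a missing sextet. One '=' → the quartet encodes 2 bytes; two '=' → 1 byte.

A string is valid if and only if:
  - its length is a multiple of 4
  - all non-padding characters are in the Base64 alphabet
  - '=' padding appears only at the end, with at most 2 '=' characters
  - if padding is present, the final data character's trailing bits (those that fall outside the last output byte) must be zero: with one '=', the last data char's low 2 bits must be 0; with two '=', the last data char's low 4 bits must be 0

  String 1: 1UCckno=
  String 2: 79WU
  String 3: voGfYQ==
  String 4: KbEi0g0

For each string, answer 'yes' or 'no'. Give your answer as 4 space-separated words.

String 1: '1UCckno=' → valid
String 2: '79WU' → valid
String 3: 'voGfYQ==' → valid
String 4: 'KbEi0g0' → invalid (len=7 not mult of 4)

Answer: yes yes yes no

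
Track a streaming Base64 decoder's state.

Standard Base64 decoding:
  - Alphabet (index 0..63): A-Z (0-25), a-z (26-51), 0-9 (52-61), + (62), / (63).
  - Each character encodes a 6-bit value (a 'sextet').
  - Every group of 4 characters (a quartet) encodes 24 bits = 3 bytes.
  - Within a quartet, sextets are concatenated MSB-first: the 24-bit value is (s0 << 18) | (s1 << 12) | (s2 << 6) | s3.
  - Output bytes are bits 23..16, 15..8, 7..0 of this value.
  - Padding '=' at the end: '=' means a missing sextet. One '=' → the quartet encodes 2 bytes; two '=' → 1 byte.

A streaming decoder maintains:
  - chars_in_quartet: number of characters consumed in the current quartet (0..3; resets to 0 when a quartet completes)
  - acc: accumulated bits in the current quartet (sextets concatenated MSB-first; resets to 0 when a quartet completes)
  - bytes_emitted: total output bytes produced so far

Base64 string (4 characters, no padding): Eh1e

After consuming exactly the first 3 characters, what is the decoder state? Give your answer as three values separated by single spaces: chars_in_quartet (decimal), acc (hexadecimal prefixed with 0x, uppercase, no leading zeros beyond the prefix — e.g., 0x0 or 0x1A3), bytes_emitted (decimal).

Answer: 3 0x4875 0

Derivation:
After char 0 ('E'=4): chars_in_quartet=1 acc=0x4 bytes_emitted=0
After char 1 ('h'=33): chars_in_quartet=2 acc=0x121 bytes_emitted=0
After char 2 ('1'=53): chars_in_quartet=3 acc=0x4875 bytes_emitted=0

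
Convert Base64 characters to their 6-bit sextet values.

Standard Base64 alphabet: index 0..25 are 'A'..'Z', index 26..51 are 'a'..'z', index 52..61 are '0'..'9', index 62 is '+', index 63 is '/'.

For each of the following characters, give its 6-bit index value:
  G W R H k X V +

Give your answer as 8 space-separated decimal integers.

Answer: 6 22 17 7 36 23 21 62

Derivation:
'G': A..Z range, ord('G') − ord('A') = 6
'W': A..Z range, ord('W') − ord('A') = 22
'R': A..Z range, ord('R') − ord('A') = 17
'H': A..Z range, ord('H') − ord('A') = 7
'k': a..z range, 26 + ord('k') − ord('a') = 36
'X': A..Z range, ord('X') − ord('A') = 23
'V': A..Z range, ord('V') − ord('A') = 21
'+': index 62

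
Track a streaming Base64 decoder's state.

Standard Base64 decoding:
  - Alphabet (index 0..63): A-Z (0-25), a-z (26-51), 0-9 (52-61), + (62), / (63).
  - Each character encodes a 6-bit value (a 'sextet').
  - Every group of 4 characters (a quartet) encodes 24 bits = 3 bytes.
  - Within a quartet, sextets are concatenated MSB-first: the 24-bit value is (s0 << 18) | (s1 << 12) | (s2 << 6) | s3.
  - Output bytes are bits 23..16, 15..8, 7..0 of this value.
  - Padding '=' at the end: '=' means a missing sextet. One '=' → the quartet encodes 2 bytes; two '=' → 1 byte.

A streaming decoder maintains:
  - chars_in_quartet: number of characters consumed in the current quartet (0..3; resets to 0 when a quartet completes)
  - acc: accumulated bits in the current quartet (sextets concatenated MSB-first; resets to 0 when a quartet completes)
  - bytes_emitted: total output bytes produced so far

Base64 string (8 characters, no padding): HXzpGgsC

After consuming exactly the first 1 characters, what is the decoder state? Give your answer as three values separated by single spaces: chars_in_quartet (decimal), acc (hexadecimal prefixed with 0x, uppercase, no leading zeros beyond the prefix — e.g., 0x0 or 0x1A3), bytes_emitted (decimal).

Answer: 1 0x7 0

Derivation:
After char 0 ('H'=7): chars_in_quartet=1 acc=0x7 bytes_emitted=0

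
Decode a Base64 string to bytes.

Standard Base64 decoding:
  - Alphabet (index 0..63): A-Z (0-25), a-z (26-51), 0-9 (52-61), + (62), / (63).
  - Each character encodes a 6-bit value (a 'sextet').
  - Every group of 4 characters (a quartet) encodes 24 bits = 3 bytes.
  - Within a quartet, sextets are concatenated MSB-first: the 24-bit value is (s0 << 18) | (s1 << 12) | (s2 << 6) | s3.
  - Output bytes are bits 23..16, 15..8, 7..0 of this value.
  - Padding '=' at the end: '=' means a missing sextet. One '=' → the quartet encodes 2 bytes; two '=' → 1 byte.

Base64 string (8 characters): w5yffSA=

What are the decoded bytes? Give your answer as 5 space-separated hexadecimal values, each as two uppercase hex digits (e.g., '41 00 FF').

Answer: C3 9C 9F 7D 20

Derivation:
After char 0 ('w'=48): chars_in_quartet=1 acc=0x30 bytes_emitted=0
After char 1 ('5'=57): chars_in_quartet=2 acc=0xC39 bytes_emitted=0
After char 2 ('y'=50): chars_in_quartet=3 acc=0x30E72 bytes_emitted=0
After char 3 ('f'=31): chars_in_quartet=4 acc=0xC39C9F -> emit C3 9C 9F, reset; bytes_emitted=3
After char 4 ('f'=31): chars_in_quartet=1 acc=0x1F bytes_emitted=3
After char 5 ('S'=18): chars_in_quartet=2 acc=0x7D2 bytes_emitted=3
After char 6 ('A'=0): chars_in_quartet=3 acc=0x1F480 bytes_emitted=3
Padding '=': partial quartet acc=0x1F480 -> emit 7D 20; bytes_emitted=5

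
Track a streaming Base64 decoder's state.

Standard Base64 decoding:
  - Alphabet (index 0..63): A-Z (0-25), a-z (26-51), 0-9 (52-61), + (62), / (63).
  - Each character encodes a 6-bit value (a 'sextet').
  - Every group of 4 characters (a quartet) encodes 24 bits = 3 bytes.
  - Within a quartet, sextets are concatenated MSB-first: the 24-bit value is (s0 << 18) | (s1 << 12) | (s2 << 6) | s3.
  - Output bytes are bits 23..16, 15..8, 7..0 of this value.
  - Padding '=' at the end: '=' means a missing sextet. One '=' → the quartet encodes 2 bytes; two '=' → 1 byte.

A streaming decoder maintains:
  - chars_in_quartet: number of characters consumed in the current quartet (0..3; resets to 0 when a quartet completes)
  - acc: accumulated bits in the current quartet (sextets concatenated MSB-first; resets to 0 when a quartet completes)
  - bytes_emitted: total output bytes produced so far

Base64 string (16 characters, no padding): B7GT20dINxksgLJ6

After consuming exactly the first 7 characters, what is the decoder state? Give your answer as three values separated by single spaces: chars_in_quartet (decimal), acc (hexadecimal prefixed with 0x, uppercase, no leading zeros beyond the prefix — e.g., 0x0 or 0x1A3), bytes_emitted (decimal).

Answer: 3 0x36D1D 3

Derivation:
After char 0 ('B'=1): chars_in_quartet=1 acc=0x1 bytes_emitted=0
After char 1 ('7'=59): chars_in_quartet=2 acc=0x7B bytes_emitted=0
After char 2 ('G'=6): chars_in_quartet=3 acc=0x1EC6 bytes_emitted=0
After char 3 ('T'=19): chars_in_quartet=4 acc=0x7B193 -> emit 07 B1 93, reset; bytes_emitted=3
After char 4 ('2'=54): chars_in_quartet=1 acc=0x36 bytes_emitted=3
After char 5 ('0'=52): chars_in_quartet=2 acc=0xDB4 bytes_emitted=3
After char 6 ('d'=29): chars_in_quartet=3 acc=0x36D1D bytes_emitted=3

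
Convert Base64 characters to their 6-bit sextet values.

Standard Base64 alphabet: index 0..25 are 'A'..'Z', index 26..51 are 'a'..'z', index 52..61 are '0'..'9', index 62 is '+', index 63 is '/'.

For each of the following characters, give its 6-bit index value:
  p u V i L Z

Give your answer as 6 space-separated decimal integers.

Answer: 41 46 21 34 11 25

Derivation:
'p': a..z range, 26 + ord('p') − ord('a') = 41
'u': a..z range, 26 + ord('u') − ord('a') = 46
'V': A..Z range, ord('V') − ord('A') = 21
'i': a..z range, 26 + ord('i') − ord('a') = 34
'L': A..Z range, ord('L') − ord('A') = 11
'Z': A..Z range, ord('Z') − ord('A') = 25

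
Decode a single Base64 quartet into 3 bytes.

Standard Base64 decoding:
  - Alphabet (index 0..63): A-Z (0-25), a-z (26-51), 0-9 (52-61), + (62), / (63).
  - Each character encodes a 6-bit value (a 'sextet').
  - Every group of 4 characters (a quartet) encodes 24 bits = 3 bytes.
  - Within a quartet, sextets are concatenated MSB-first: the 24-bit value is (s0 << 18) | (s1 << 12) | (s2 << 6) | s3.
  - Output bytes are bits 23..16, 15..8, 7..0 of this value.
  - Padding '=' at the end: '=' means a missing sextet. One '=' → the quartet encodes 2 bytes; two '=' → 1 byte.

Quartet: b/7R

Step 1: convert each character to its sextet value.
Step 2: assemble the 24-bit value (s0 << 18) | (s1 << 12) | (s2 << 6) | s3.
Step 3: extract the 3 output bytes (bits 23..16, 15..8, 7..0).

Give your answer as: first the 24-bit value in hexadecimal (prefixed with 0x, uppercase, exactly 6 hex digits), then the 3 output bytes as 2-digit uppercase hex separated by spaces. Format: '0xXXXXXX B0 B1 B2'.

Answer: 0x6FFED1 6F FE D1

Derivation:
Sextets: b=27, /=63, 7=59, R=17
24-bit: (27<<18) | (63<<12) | (59<<6) | 17
      = 0x6C0000 | 0x03F000 | 0x000EC0 | 0x000011
      = 0x6FFED1
Bytes: (v>>16)&0xFF=6F, (v>>8)&0xFF=FE, v&0xFF=D1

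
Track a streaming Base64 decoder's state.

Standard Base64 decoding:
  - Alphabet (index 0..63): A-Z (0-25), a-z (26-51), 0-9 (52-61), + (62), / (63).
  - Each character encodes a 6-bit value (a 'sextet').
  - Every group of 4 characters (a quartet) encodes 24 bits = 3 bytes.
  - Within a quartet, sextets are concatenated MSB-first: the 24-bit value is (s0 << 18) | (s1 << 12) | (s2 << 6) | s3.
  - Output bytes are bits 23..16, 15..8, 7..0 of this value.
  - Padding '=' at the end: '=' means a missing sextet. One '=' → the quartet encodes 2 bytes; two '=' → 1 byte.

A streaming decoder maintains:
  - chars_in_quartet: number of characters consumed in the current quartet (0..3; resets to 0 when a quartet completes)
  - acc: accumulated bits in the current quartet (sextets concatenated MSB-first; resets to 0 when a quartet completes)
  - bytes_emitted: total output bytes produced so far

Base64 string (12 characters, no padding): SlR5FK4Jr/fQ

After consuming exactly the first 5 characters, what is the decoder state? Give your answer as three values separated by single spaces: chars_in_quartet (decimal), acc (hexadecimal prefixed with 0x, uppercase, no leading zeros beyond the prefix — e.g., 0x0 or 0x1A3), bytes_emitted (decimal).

After char 0 ('S'=18): chars_in_quartet=1 acc=0x12 bytes_emitted=0
After char 1 ('l'=37): chars_in_quartet=2 acc=0x4A5 bytes_emitted=0
After char 2 ('R'=17): chars_in_quartet=3 acc=0x12951 bytes_emitted=0
After char 3 ('5'=57): chars_in_quartet=4 acc=0x4A5479 -> emit 4A 54 79, reset; bytes_emitted=3
After char 4 ('F'=5): chars_in_quartet=1 acc=0x5 bytes_emitted=3

Answer: 1 0x5 3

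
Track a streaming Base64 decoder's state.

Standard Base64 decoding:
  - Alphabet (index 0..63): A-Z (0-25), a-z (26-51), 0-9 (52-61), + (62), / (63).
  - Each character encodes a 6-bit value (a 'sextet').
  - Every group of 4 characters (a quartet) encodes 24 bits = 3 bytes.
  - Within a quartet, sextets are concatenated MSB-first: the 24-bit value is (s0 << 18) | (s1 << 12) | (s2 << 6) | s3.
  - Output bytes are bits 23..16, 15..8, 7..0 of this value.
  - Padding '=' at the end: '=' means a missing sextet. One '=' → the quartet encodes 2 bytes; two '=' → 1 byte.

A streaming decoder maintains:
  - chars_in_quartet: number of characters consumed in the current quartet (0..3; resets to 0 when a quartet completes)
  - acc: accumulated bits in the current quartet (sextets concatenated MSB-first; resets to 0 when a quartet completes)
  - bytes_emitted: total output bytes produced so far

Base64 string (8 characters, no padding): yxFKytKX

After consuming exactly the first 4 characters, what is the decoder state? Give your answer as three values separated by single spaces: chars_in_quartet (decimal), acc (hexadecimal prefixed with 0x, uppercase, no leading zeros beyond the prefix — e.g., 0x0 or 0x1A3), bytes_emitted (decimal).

After char 0 ('y'=50): chars_in_quartet=1 acc=0x32 bytes_emitted=0
After char 1 ('x'=49): chars_in_quartet=2 acc=0xCB1 bytes_emitted=0
After char 2 ('F'=5): chars_in_quartet=3 acc=0x32C45 bytes_emitted=0
After char 3 ('K'=10): chars_in_quartet=4 acc=0xCB114A -> emit CB 11 4A, reset; bytes_emitted=3

Answer: 0 0x0 3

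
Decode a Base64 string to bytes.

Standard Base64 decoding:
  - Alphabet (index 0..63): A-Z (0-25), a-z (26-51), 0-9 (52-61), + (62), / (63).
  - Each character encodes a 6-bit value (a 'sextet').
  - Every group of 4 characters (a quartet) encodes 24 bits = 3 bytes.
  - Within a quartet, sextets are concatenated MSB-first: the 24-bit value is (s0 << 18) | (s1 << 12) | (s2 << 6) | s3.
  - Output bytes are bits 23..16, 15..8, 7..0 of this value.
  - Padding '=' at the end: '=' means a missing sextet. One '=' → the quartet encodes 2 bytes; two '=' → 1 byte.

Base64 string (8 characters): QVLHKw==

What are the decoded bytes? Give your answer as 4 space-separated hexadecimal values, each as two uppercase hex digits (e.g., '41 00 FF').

After char 0 ('Q'=16): chars_in_quartet=1 acc=0x10 bytes_emitted=0
After char 1 ('V'=21): chars_in_quartet=2 acc=0x415 bytes_emitted=0
After char 2 ('L'=11): chars_in_quartet=3 acc=0x1054B bytes_emitted=0
After char 3 ('H'=7): chars_in_quartet=4 acc=0x4152C7 -> emit 41 52 C7, reset; bytes_emitted=3
After char 4 ('K'=10): chars_in_quartet=1 acc=0xA bytes_emitted=3
After char 5 ('w'=48): chars_in_quartet=2 acc=0x2B0 bytes_emitted=3
Padding '==': partial quartet acc=0x2B0 -> emit 2B; bytes_emitted=4

Answer: 41 52 C7 2B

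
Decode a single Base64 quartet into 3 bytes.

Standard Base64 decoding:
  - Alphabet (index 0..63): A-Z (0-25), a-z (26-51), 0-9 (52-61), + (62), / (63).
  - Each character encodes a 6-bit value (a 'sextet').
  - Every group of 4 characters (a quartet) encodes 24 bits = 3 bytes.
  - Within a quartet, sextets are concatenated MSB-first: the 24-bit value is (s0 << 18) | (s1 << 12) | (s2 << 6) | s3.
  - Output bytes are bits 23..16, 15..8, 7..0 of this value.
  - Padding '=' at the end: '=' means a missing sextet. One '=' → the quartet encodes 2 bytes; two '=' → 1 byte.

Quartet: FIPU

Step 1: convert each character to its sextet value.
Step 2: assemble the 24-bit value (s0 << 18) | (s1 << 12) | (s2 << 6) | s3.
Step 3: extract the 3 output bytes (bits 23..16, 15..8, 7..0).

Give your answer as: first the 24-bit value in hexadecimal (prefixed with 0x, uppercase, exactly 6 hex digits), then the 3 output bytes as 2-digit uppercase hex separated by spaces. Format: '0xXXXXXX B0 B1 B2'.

Sextets: F=5, I=8, P=15, U=20
24-bit: (5<<18) | (8<<12) | (15<<6) | 20
      = 0x140000 | 0x008000 | 0x0003C0 | 0x000014
      = 0x1483D4
Bytes: (v>>16)&0xFF=14, (v>>8)&0xFF=83, v&0xFF=D4

Answer: 0x1483D4 14 83 D4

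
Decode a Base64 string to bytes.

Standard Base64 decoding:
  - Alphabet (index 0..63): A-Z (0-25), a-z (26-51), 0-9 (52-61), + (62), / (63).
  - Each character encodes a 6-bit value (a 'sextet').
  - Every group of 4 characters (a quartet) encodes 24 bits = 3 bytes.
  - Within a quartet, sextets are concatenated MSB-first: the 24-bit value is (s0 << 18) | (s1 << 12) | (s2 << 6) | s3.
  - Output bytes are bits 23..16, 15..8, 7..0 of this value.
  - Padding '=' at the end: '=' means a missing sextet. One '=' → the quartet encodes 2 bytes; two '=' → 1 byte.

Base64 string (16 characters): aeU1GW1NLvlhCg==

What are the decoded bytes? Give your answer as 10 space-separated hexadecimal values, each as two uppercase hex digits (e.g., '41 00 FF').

Answer: 69 E5 35 19 6D 4D 2E F9 61 0A

Derivation:
After char 0 ('a'=26): chars_in_quartet=1 acc=0x1A bytes_emitted=0
After char 1 ('e'=30): chars_in_quartet=2 acc=0x69E bytes_emitted=0
After char 2 ('U'=20): chars_in_quartet=3 acc=0x1A794 bytes_emitted=0
After char 3 ('1'=53): chars_in_quartet=4 acc=0x69E535 -> emit 69 E5 35, reset; bytes_emitted=3
After char 4 ('G'=6): chars_in_quartet=1 acc=0x6 bytes_emitted=3
After char 5 ('W'=22): chars_in_quartet=2 acc=0x196 bytes_emitted=3
After char 6 ('1'=53): chars_in_quartet=3 acc=0x65B5 bytes_emitted=3
After char 7 ('N'=13): chars_in_quartet=4 acc=0x196D4D -> emit 19 6D 4D, reset; bytes_emitted=6
After char 8 ('L'=11): chars_in_quartet=1 acc=0xB bytes_emitted=6
After char 9 ('v'=47): chars_in_quartet=2 acc=0x2EF bytes_emitted=6
After char 10 ('l'=37): chars_in_quartet=3 acc=0xBBE5 bytes_emitted=6
After char 11 ('h'=33): chars_in_quartet=4 acc=0x2EF961 -> emit 2E F9 61, reset; bytes_emitted=9
After char 12 ('C'=2): chars_in_quartet=1 acc=0x2 bytes_emitted=9
After char 13 ('g'=32): chars_in_quartet=2 acc=0xA0 bytes_emitted=9
Padding '==': partial quartet acc=0xA0 -> emit 0A; bytes_emitted=10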